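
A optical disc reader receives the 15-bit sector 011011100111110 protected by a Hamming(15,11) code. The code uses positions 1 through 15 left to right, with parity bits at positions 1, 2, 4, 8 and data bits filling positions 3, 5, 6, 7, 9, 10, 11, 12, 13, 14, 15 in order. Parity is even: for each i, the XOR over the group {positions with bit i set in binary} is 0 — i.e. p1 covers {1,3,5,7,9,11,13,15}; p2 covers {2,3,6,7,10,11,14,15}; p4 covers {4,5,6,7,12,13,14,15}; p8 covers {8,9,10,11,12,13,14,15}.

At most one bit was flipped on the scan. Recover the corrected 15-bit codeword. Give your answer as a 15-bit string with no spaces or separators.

011011100101110

s1 (pos 1,3,5,7,9,11,13,15): 0⊕1⊕1⊕1⊕0⊕1⊕1⊕0 = 1
s2 (pos 2,3,6,7,10,11,14,15): 1⊕1⊕1⊕1⊕1⊕1⊕1⊕0 = 1
s4 (pos 4,5,6,7,12,13,14,15): 0⊕1⊕1⊕1⊕1⊕1⊕1⊕0 = 0
s8 (pos 8,9,10,11,12,13,14,15): 0⊕0⊕1⊕1⊕1⊕1⊕1⊕0 = 1
Syndrome s8…s1 = 1011 → error at position 11.
Flip position 11: 011011100111110 → 011011100101110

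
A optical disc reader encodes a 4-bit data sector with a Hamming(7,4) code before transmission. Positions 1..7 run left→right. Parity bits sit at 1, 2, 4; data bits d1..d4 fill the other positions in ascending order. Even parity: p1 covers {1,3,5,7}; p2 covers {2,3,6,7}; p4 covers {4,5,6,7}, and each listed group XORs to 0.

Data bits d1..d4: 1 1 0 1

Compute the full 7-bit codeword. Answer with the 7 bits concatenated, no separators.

Place data at non-parity positions: p1 p2 1 p4 1 0 1
p1 (pos 1,3,5,7): XOR of data positions = 1⊕1⊕1 = 1
p2 (pos 2,3,6,7): XOR of data positions = 1⊕0⊕1 = 0
p4 (pos 4,5,6,7): XOR of data positions = 1⊕0⊕1 = 0
Codeword: 1010101

1010101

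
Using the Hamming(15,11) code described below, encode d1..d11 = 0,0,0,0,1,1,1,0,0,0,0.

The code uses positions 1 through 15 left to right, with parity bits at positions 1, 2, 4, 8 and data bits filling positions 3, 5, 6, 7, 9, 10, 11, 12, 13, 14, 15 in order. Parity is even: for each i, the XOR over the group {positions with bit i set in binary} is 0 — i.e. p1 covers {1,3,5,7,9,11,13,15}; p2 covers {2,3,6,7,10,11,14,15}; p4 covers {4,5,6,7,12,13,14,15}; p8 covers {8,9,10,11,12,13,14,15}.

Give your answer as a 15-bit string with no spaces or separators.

Place data at non-parity positions: p1 p2 0 p4 0 0 0 p8 1 1 1 0 0 0 0
p1 (pos 1,3,5,7,9,11,13,15): XOR of data positions = 0⊕0⊕0⊕1⊕1⊕0⊕0 = 0
p2 (pos 2,3,6,7,10,11,14,15): XOR of data positions = 0⊕0⊕0⊕1⊕1⊕0⊕0 = 0
p4 (pos 4,5,6,7,12,13,14,15): XOR of data positions = 0⊕0⊕0⊕0⊕0⊕0⊕0 = 0
p8 (pos 8,9,10,11,12,13,14,15): XOR of data positions = 1⊕1⊕1⊕0⊕0⊕0⊕0 = 1
Codeword: 000000011110000

000000011110000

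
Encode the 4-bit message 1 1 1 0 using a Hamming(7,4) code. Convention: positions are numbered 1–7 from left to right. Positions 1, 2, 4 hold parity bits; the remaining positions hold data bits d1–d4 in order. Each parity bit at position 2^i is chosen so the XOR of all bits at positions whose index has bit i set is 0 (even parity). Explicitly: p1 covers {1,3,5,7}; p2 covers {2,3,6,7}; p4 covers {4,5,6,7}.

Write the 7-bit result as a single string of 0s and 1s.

Place data at non-parity positions: p1 p2 1 p4 1 1 0
p1 (pos 1,3,5,7): XOR of data positions = 1⊕1⊕0 = 0
p2 (pos 2,3,6,7): XOR of data positions = 1⊕1⊕0 = 0
p4 (pos 4,5,6,7): XOR of data positions = 1⊕1⊕0 = 0
Codeword: 0010110

0010110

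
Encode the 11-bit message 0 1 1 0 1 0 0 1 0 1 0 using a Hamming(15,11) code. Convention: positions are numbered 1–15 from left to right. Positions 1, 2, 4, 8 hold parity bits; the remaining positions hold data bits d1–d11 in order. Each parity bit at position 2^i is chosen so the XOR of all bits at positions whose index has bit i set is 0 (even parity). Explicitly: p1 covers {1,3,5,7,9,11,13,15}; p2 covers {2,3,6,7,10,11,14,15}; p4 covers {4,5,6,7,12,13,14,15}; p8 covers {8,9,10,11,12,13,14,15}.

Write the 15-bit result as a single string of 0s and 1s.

Place data at non-parity positions: p1 p2 0 p4 1 1 0 p8 1 0 0 1 0 1 0
p1 (pos 1,3,5,7,9,11,13,15): XOR of data positions = 0⊕1⊕0⊕1⊕0⊕0⊕0 = 0
p2 (pos 2,3,6,7,10,11,14,15): XOR of data positions = 0⊕1⊕0⊕0⊕0⊕1⊕0 = 0
p4 (pos 4,5,6,7,12,13,14,15): XOR of data positions = 1⊕1⊕0⊕1⊕0⊕1⊕0 = 0
p8 (pos 8,9,10,11,12,13,14,15): XOR of data positions = 1⊕0⊕0⊕1⊕0⊕1⊕0 = 1
Codeword: 000011011001010

000011011001010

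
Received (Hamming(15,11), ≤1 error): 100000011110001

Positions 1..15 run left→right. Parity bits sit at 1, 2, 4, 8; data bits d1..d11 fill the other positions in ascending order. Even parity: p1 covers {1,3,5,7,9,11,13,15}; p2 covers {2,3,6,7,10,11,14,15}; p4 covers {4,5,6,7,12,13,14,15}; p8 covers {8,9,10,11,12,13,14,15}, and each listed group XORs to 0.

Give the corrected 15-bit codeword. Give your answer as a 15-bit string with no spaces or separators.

100000011110011

s1 (pos 1,3,5,7,9,11,13,15): 1⊕0⊕0⊕0⊕1⊕1⊕0⊕1 = 0
s2 (pos 2,3,6,7,10,11,14,15): 0⊕0⊕0⊕0⊕1⊕1⊕0⊕1 = 1
s4 (pos 4,5,6,7,12,13,14,15): 0⊕0⊕0⊕0⊕0⊕0⊕0⊕1 = 1
s8 (pos 8,9,10,11,12,13,14,15): 1⊕1⊕1⊕1⊕0⊕0⊕0⊕1 = 1
Syndrome s8…s1 = 1110 → error at position 14.
Flip position 14: 100000011110001 → 100000011110011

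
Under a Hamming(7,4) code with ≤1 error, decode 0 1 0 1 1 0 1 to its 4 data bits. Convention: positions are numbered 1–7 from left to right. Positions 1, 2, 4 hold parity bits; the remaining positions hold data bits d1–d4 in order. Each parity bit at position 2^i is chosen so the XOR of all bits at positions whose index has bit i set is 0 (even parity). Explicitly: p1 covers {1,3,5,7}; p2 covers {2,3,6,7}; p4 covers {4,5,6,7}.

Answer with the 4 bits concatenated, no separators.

0101

s1 (pos 1,3,5,7): 0⊕0⊕1⊕1 = 0
s2 (pos 2,3,6,7): 1⊕0⊕0⊕1 = 0
s4 (pos 4,5,6,7): 1⊕1⊕0⊕1 = 1
Syndrome s4…s1 = 100 → error at position 4.
Flip position 4: 0101101 → 0100101
Read data bits from positions 3,5,6,7: 0101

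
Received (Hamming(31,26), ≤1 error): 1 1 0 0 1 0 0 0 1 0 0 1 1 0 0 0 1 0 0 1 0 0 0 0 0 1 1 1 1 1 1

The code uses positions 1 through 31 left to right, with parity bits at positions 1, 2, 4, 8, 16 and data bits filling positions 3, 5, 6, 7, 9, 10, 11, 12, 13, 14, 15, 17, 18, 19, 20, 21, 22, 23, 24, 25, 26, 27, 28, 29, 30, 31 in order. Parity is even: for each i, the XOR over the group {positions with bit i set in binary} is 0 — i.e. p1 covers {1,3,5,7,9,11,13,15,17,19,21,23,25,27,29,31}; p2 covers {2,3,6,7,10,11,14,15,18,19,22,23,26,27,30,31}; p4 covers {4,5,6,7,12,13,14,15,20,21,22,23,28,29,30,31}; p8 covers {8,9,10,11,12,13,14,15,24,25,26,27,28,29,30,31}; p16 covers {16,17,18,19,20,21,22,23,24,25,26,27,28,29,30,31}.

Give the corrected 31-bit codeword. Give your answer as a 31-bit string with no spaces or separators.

s1 (pos 1,3,5,7,9,11,13,15,17,19,21,23,25,27,29,31): 1⊕0⊕1⊕0⊕1⊕0⊕1⊕0⊕1⊕0⊕0⊕0⊕0⊕1⊕1⊕1 = 0
s2 (pos 2,3,6,7,10,11,14,15,18,19,22,23,26,27,30,31): 1⊕0⊕0⊕0⊕0⊕0⊕0⊕0⊕0⊕0⊕0⊕0⊕1⊕1⊕1⊕1 = 1
s4 (pos 4,5,6,7,12,13,14,15,20,21,22,23,28,29,30,31): 0⊕1⊕0⊕0⊕1⊕1⊕0⊕0⊕1⊕0⊕0⊕0⊕1⊕1⊕1⊕1 = 0
s8 (pos 8,9,10,11,12,13,14,15,24,25,26,27,28,29,30,31): 0⊕1⊕0⊕0⊕1⊕1⊕0⊕0⊕0⊕0⊕1⊕1⊕1⊕1⊕1⊕1 = 1
s16 (pos 16,17,18,19,20,21,22,23,24,25,26,27,28,29,30,31): 0⊕1⊕0⊕0⊕1⊕0⊕0⊕0⊕0⊕0⊕1⊕1⊕1⊕1⊕1⊕1 = 0
Syndrome s16…s1 = 01010 → error at position 10.
Flip position 10: 1100100010011000100100000111111 → 1100100011011000100100000111111

1100100011011000100100000111111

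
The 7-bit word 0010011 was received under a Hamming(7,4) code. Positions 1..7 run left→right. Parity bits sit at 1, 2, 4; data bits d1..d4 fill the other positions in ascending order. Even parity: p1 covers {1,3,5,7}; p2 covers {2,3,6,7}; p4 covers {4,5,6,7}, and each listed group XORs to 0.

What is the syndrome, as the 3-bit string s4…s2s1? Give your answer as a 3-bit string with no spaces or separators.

s1 (pos 1,3,5,7): 0⊕1⊕0⊕1 = 0
s2 (pos 2,3,6,7): 0⊕1⊕1⊕1 = 1
s4 (pos 4,5,6,7): 0⊕0⊕1⊕1 = 0
Syndrome s4…s1 = 010 → error at position 2.

010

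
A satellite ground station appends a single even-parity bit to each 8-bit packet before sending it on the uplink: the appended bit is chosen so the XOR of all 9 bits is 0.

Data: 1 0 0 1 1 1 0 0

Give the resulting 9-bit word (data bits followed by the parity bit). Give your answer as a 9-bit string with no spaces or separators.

100111000

XOR of the 8 data bits: 1⊕0⊕0⊕1⊕1⊕1⊕0⊕0 = 0
Parity bit = 0 (so all 9 bits XOR to 0).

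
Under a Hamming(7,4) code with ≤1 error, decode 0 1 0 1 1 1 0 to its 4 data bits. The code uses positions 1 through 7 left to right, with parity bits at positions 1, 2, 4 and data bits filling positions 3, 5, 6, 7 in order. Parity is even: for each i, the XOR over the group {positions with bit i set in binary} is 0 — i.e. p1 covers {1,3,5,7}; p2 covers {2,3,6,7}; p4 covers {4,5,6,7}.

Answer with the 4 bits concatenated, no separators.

0010

s1 (pos 1,3,5,7): 0⊕0⊕1⊕0 = 1
s2 (pos 2,3,6,7): 1⊕0⊕1⊕0 = 0
s4 (pos 4,5,6,7): 1⊕1⊕1⊕0 = 1
Syndrome s4…s1 = 101 → error at position 5.
Flip position 5: 0101110 → 0101010
Read data bits from positions 3,5,6,7: 0010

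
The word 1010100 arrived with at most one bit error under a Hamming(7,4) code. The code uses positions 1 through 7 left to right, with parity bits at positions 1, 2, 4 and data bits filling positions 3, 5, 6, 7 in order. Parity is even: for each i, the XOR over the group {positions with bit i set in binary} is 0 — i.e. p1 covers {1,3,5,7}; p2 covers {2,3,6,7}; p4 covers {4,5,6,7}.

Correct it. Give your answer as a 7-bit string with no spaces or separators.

1010101

s1 (pos 1,3,5,7): 1⊕1⊕1⊕0 = 1
s2 (pos 2,3,6,7): 0⊕1⊕0⊕0 = 1
s4 (pos 4,5,6,7): 0⊕1⊕0⊕0 = 1
Syndrome s4…s1 = 111 → error at position 7.
Flip position 7: 1010100 → 1010101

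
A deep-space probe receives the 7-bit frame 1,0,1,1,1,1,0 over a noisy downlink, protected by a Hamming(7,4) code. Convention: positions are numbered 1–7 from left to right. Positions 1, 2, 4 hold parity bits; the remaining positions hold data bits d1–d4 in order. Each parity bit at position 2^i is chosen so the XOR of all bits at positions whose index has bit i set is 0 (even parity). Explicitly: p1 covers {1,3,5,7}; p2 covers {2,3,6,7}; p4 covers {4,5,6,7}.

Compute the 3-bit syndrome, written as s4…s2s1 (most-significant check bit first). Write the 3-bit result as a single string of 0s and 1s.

101

s1 (pos 1,3,5,7): 1⊕1⊕1⊕0 = 1
s2 (pos 2,3,6,7): 0⊕1⊕1⊕0 = 0
s4 (pos 4,5,6,7): 1⊕1⊕1⊕0 = 1
Syndrome s4…s1 = 101 → error at position 5.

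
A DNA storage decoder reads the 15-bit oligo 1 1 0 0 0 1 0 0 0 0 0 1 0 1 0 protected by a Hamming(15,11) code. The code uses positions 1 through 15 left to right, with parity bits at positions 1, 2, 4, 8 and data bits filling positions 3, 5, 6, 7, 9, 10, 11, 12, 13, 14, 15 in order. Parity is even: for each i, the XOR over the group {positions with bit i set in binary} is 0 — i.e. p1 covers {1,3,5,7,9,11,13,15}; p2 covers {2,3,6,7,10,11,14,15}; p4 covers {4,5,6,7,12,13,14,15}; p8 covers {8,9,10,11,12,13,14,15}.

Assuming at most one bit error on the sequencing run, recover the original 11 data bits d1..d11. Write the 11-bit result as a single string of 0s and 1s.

s1 (pos 1,3,5,7,9,11,13,15): 1⊕0⊕0⊕0⊕0⊕0⊕0⊕0 = 1
s2 (pos 2,3,6,7,10,11,14,15): 1⊕0⊕1⊕0⊕0⊕0⊕1⊕0 = 1
s4 (pos 4,5,6,7,12,13,14,15): 0⊕0⊕1⊕0⊕1⊕0⊕1⊕0 = 1
s8 (pos 8,9,10,11,12,13,14,15): 0⊕0⊕0⊕0⊕1⊕0⊕1⊕0 = 0
Syndrome s8…s1 = 0111 → error at position 7.
Flip position 7: 110001000001010 → 110001100001010
Read data bits from positions 3,5,6,7,9,10,11,12,13,14,15: 00110001010

00110001010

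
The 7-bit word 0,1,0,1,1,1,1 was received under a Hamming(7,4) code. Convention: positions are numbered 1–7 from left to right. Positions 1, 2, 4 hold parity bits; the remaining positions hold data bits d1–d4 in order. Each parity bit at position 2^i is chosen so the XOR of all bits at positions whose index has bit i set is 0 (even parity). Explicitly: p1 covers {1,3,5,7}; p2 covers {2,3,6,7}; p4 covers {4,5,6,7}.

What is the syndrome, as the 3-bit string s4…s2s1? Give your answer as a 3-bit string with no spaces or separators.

010

s1 (pos 1,3,5,7): 0⊕0⊕1⊕1 = 0
s2 (pos 2,3,6,7): 1⊕0⊕1⊕1 = 1
s4 (pos 4,5,6,7): 1⊕1⊕1⊕1 = 0
Syndrome s4…s1 = 010 → error at position 2.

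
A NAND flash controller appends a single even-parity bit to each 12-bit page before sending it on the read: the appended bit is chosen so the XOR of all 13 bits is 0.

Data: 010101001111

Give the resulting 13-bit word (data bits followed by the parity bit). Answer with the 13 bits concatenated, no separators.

0101010011111

XOR of the 12 data bits: 0⊕1⊕0⊕1⊕0⊕1⊕0⊕0⊕1⊕1⊕1⊕1 = 1
Parity bit = 1 (so all 13 bits XOR to 0).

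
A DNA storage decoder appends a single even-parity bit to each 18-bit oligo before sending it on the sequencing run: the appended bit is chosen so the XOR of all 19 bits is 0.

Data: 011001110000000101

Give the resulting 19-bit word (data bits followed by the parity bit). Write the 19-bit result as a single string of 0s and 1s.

0110011100000001011

XOR of the 18 data bits: 0⊕1⊕1⊕0⊕0⊕1⊕1⊕1⊕0⊕0⊕0⊕0⊕0⊕0⊕0⊕1⊕0⊕1 = 1
Parity bit = 1 (so all 19 bits XOR to 0).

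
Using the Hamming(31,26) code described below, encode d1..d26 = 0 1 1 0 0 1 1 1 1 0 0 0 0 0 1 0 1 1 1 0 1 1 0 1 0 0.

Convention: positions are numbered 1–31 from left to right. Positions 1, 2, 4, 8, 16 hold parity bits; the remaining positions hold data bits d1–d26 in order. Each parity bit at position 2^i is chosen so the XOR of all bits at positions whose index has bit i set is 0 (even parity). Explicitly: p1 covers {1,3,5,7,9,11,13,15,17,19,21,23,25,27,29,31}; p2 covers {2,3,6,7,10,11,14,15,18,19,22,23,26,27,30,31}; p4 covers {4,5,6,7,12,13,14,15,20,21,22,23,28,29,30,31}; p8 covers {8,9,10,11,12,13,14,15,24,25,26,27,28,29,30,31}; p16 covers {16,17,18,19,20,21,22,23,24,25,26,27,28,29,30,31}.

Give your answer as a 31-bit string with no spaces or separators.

Place data at non-parity positions: p1 p2 0 p4 1 1 0 p8 0 1 1 1 1 0 0 p16 0 0 0 1 0 1 1 1 0 1 1 0 1 0 0
p1 (pos 1,3,5,7,9,11,13,15,17,19,21,23,25,27,29,31): XOR of data positions = 0⊕1⊕0⊕0⊕1⊕1⊕0⊕0⊕0⊕0⊕1⊕0⊕1⊕1⊕0 = 0
p2 (pos 2,3,6,7,10,11,14,15,18,19,22,23,26,27,30,31): XOR of data positions = 0⊕1⊕0⊕1⊕1⊕0⊕0⊕0⊕0⊕1⊕1⊕1⊕1⊕0⊕0 = 1
p4 (pos 4,5,6,7,12,13,14,15,20,21,22,23,28,29,30,31): XOR of data positions = 1⊕1⊕0⊕1⊕1⊕0⊕0⊕1⊕0⊕1⊕1⊕0⊕1⊕0⊕0 = 0
p8 (pos 8,9,10,11,12,13,14,15,24,25,26,27,28,29,30,31): XOR of data positions = 0⊕1⊕1⊕1⊕1⊕0⊕0⊕1⊕0⊕1⊕1⊕0⊕1⊕0⊕0 = 0
p16 (pos 16,17,18,19,20,21,22,23,24,25,26,27,28,29,30,31): XOR of data positions = 0⊕0⊕0⊕1⊕0⊕1⊕1⊕1⊕0⊕1⊕1⊕0⊕1⊕0⊕0 = 1
Codeword: 0100110001111001000101110110100

0100110001111001000101110110100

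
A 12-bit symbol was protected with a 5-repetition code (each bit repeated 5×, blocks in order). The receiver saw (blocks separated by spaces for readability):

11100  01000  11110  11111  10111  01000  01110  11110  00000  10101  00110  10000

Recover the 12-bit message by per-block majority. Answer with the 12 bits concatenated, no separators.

101110110100

Block 1 (11100): 3 ones → 1
Block 2 (01000): 1 one → 0
Block 3 (11110): 4 ones → 1
Block 4 (11111): 5 ones → 1
Block 5 (10111): 4 ones → 1
Block 6 (01000): 1 one → 0
Block 7 (01110): 3 ones → 1
Block 8 (11110): 4 ones → 1
Block 9 (00000): 0 ones → 0
Block 10 (10101): 3 ones → 1
Block 11 (00110): 2 ones → 0
Block 12 (10000): 1 one → 0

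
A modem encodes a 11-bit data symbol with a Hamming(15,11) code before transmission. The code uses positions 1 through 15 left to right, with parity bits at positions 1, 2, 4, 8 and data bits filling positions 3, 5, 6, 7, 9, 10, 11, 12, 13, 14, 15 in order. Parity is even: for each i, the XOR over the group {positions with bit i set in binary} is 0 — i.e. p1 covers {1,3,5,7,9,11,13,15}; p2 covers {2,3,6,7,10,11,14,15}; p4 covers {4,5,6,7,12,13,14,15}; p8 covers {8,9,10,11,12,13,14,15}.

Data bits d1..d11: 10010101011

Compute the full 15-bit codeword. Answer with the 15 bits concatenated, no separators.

111000100101011

Place data at non-parity positions: p1 p2 1 p4 0 0 1 p8 0 1 0 1 0 1 1
p1 (pos 1,3,5,7,9,11,13,15): XOR of data positions = 1⊕0⊕1⊕0⊕0⊕0⊕1 = 1
p2 (pos 2,3,6,7,10,11,14,15): XOR of data positions = 1⊕0⊕1⊕1⊕0⊕1⊕1 = 1
p4 (pos 4,5,6,7,12,13,14,15): XOR of data positions = 0⊕0⊕1⊕1⊕0⊕1⊕1 = 0
p8 (pos 8,9,10,11,12,13,14,15): XOR of data positions = 0⊕1⊕0⊕1⊕0⊕1⊕1 = 0
Codeword: 111000100101011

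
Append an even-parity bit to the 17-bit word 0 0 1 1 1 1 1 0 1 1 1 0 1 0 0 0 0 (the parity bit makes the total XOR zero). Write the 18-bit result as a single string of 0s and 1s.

001111101110100001

XOR of the 17 data bits: 0⊕0⊕1⊕1⊕1⊕1⊕1⊕0⊕1⊕1⊕1⊕0⊕1⊕0⊕0⊕0⊕0 = 1
Parity bit = 1 (so all 18 bits XOR to 0).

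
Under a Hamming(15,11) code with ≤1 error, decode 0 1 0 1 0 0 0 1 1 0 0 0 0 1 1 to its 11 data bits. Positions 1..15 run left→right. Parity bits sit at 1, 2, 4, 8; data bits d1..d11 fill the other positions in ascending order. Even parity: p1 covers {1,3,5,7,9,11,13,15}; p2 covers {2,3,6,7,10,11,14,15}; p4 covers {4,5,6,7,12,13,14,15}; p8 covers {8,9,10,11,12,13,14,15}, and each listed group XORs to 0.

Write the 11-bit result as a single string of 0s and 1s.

00101000011

s1 (pos 1,3,5,7,9,11,13,15): 0⊕0⊕0⊕0⊕1⊕0⊕0⊕1 = 0
s2 (pos 2,3,6,7,10,11,14,15): 1⊕0⊕0⊕0⊕0⊕0⊕1⊕1 = 1
s4 (pos 4,5,6,7,12,13,14,15): 1⊕0⊕0⊕0⊕0⊕0⊕1⊕1 = 1
s8 (pos 8,9,10,11,12,13,14,15): 1⊕1⊕0⊕0⊕0⊕0⊕1⊕1 = 0
Syndrome s8…s1 = 0110 → error at position 6.
Flip position 6: 010100011000011 → 010101011000011
Read data bits from positions 3,5,6,7,9,10,11,12,13,14,15: 00101000011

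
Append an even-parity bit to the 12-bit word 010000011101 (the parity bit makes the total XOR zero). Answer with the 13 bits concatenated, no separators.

XOR of the 12 data bits: 0⊕1⊕0⊕0⊕0⊕0⊕0⊕1⊕1⊕1⊕0⊕1 = 1
Parity bit = 1 (so all 13 bits XOR to 0).

0100000111011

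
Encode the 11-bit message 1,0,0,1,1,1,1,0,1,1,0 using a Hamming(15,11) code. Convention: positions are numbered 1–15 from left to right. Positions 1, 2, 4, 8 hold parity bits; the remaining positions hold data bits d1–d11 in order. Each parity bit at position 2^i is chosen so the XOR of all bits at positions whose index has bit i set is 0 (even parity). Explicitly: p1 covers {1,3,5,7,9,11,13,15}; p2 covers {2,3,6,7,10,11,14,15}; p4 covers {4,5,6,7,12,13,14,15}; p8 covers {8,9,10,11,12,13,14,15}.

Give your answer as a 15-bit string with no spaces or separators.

111100111110110

Place data at non-parity positions: p1 p2 1 p4 0 0 1 p8 1 1 1 0 1 1 0
p1 (pos 1,3,5,7,9,11,13,15): XOR of data positions = 1⊕0⊕1⊕1⊕1⊕1⊕0 = 1
p2 (pos 2,3,6,7,10,11,14,15): XOR of data positions = 1⊕0⊕1⊕1⊕1⊕1⊕0 = 1
p4 (pos 4,5,6,7,12,13,14,15): XOR of data positions = 0⊕0⊕1⊕0⊕1⊕1⊕0 = 1
p8 (pos 8,9,10,11,12,13,14,15): XOR of data positions = 1⊕1⊕1⊕0⊕1⊕1⊕0 = 1
Codeword: 111100111110110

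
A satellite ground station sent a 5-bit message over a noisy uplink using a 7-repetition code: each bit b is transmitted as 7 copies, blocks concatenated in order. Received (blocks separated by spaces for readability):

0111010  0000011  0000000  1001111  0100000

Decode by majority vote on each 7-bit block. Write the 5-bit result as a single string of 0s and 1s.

10010

Block 1 (0111010): 4 ones → 1
Block 2 (0000011): 2 ones → 0
Block 3 (0000000): 0 ones → 0
Block 4 (1001111): 5 ones → 1
Block 5 (0100000): 1 one → 0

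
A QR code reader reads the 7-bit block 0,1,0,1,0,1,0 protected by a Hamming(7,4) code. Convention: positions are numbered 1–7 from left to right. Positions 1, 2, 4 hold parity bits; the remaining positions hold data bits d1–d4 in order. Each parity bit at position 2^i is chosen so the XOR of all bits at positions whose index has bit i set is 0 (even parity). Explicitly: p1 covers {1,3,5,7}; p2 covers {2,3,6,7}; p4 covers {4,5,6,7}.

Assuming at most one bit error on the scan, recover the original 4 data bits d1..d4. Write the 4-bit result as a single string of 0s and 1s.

s1 (pos 1,3,5,7): 0⊕0⊕0⊕0 = 0
s2 (pos 2,3,6,7): 1⊕0⊕1⊕0 = 0
s4 (pos 4,5,6,7): 1⊕0⊕1⊕0 = 0
Syndrome s4…s1 = 000 → no error.
Read data bits from positions 3,5,6,7: 0010

0010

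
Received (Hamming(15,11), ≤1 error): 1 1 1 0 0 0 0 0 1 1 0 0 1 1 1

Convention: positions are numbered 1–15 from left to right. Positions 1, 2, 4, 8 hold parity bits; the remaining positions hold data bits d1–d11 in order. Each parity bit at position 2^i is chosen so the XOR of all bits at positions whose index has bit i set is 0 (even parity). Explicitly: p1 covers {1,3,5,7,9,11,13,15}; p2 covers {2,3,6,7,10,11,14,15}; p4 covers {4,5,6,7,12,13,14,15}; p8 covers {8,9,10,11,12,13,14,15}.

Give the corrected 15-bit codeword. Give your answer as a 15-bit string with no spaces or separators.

s1 (pos 1,3,5,7,9,11,13,15): 1⊕1⊕0⊕0⊕1⊕0⊕1⊕1 = 1
s2 (pos 2,3,6,7,10,11,14,15): 1⊕1⊕0⊕0⊕1⊕0⊕1⊕1 = 1
s4 (pos 4,5,6,7,12,13,14,15): 0⊕0⊕0⊕0⊕0⊕1⊕1⊕1 = 1
s8 (pos 8,9,10,11,12,13,14,15): 0⊕1⊕1⊕0⊕0⊕1⊕1⊕1 = 1
Syndrome s8…s1 = 1111 → error at position 15.
Flip position 15: 111000001100111 → 111000001100110

111000001100110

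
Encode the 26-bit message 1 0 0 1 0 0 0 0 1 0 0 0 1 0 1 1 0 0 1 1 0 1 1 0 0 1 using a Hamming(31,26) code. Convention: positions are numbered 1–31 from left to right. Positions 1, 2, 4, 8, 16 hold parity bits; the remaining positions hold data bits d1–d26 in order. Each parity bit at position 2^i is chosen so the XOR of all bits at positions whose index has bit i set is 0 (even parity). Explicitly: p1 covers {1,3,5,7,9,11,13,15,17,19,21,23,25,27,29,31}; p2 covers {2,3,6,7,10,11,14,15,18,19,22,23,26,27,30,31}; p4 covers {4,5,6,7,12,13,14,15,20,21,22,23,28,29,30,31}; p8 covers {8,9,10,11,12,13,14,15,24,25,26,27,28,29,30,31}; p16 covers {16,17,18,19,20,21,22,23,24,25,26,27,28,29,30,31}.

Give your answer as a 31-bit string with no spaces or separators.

Place data at non-parity positions: p1 p2 1 p4 0 0 1 p8 0 0 0 0 1 0 0 p16 0 1 0 1 1 0 0 1 1 0 1 1 0 0 1
p1 (pos 1,3,5,7,9,11,13,15,17,19,21,23,25,27,29,31): XOR of data positions = 1⊕0⊕1⊕0⊕0⊕1⊕0⊕0⊕0⊕1⊕0⊕1⊕1⊕0⊕1 = 1
p2 (pos 2,3,6,7,10,11,14,15,18,19,22,23,26,27,30,31): XOR of data positions = 1⊕0⊕1⊕0⊕0⊕0⊕0⊕1⊕0⊕0⊕0⊕0⊕1⊕0⊕1 = 1
p4 (pos 4,5,6,7,12,13,14,15,20,21,22,23,28,29,30,31): XOR of data positions = 0⊕0⊕1⊕0⊕1⊕0⊕0⊕1⊕1⊕0⊕0⊕1⊕0⊕0⊕1 = 0
p8 (pos 8,9,10,11,12,13,14,15,24,25,26,27,28,29,30,31): XOR of data positions = 0⊕0⊕0⊕0⊕1⊕0⊕0⊕1⊕1⊕0⊕1⊕1⊕0⊕0⊕1 = 0
p16 (pos 16,17,18,19,20,21,22,23,24,25,26,27,28,29,30,31): XOR of data positions = 0⊕1⊕0⊕1⊕1⊕0⊕0⊕1⊕1⊕0⊕1⊕1⊕0⊕0⊕1 = 0
Codeword: 1110001000001000010110011011001

1110001000001000010110011011001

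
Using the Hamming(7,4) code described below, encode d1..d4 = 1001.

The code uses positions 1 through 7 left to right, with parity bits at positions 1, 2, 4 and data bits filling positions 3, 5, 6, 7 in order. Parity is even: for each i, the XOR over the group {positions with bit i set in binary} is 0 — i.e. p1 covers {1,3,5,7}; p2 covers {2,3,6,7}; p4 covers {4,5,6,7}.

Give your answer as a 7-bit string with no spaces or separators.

Place data at non-parity positions: p1 p2 1 p4 0 0 1
p1 (pos 1,3,5,7): XOR of data positions = 1⊕0⊕1 = 0
p2 (pos 2,3,6,7): XOR of data positions = 1⊕0⊕1 = 0
p4 (pos 4,5,6,7): XOR of data positions = 0⊕0⊕1 = 1
Codeword: 0011001

0011001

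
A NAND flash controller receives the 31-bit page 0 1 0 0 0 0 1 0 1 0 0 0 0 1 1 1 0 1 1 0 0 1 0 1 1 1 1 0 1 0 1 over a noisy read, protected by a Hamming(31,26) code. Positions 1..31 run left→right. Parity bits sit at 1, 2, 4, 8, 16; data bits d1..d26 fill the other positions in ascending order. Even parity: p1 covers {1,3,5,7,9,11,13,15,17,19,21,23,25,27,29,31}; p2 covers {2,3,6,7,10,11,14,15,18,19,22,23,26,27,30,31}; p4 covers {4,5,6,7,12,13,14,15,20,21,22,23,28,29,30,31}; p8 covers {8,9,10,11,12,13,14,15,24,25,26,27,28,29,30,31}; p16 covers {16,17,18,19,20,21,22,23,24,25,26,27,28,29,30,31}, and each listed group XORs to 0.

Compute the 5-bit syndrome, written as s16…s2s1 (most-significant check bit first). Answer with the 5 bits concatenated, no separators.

s1 (pos 1,3,5,7,9,11,13,15,17,19,21,23,25,27,29,31): 0⊕0⊕0⊕1⊕1⊕0⊕0⊕1⊕0⊕1⊕0⊕0⊕1⊕1⊕1⊕1 = 0
s2 (pos 2,3,6,7,10,11,14,15,18,19,22,23,26,27,30,31): 1⊕0⊕0⊕1⊕0⊕0⊕1⊕1⊕1⊕1⊕1⊕0⊕1⊕1⊕0⊕1 = 0
s4 (pos 4,5,6,7,12,13,14,15,20,21,22,23,28,29,30,31): 0⊕0⊕0⊕1⊕0⊕0⊕1⊕1⊕0⊕0⊕1⊕0⊕0⊕1⊕0⊕1 = 0
s8 (pos 8,9,10,11,12,13,14,15,24,25,26,27,28,29,30,31): 0⊕1⊕0⊕0⊕0⊕0⊕1⊕1⊕1⊕1⊕1⊕1⊕0⊕1⊕0⊕1 = 1
s16 (pos 16,17,18,19,20,21,22,23,24,25,26,27,28,29,30,31): 1⊕0⊕1⊕1⊕0⊕0⊕1⊕0⊕1⊕1⊕1⊕1⊕0⊕1⊕0⊕1 = 0
Syndrome s16…s1 = 01000 → error at position 8.

01000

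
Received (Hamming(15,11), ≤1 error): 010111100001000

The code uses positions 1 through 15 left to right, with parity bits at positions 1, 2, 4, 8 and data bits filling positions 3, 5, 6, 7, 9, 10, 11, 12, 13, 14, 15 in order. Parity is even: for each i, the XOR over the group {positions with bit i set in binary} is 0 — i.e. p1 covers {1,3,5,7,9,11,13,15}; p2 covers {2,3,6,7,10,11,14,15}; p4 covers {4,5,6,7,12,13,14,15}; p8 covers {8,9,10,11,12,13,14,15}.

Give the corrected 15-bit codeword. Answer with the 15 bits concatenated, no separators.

010111100001010

s1 (pos 1,3,5,7,9,11,13,15): 0⊕0⊕1⊕1⊕0⊕0⊕0⊕0 = 0
s2 (pos 2,3,6,7,10,11,14,15): 1⊕0⊕1⊕1⊕0⊕0⊕0⊕0 = 1
s4 (pos 4,5,6,7,12,13,14,15): 1⊕1⊕1⊕1⊕1⊕0⊕0⊕0 = 1
s8 (pos 8,9,10,11,12,13,14,15): 0⊕0⊕0⊕0⊕1⊕0⊕0⊕0 = 1
Syndrome s8…s1 = 1110 → error at position 14.
Flip position 14: 010111100001000 → 010111100001010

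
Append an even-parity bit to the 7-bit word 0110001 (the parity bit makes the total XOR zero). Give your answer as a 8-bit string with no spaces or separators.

XOR of the 7 data bits: 0⊕1⊕1⊕0⊕0⊕0⊕1 = 1
Parity bit = 1 (so all 8 bits XOR to 0).

01100011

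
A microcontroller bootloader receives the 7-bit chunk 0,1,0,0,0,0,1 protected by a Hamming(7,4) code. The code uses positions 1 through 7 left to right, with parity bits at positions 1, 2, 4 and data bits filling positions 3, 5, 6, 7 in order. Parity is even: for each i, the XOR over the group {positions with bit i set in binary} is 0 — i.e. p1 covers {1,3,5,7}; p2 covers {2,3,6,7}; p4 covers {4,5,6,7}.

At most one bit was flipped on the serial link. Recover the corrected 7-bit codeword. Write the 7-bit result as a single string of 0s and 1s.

0100101

s1 (pos 1,3,5,7): 0⊕0⊕0⊕1 = 1
s2 (pos 2,3,6,7): 1⊕0⊕0⊕1 = 0
s4 (pos 4,5,6,7): 0⊕0⊕0⊕1 = 1
Syndrome s4…s1 = 101 → error at position 5.
Flip position 5: 0100001 → 0100101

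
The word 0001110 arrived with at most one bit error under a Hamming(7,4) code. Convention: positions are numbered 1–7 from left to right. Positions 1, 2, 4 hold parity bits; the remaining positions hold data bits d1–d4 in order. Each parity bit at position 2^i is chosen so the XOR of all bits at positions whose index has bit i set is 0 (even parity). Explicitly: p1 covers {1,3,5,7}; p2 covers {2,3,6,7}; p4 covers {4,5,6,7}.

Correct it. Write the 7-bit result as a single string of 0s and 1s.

s1 (pos 1,3,5,7): 0⊕0⊕1⊕0 = 1
s2 (pos 2,3,6,7): 0⊕0⊕1⊕0 = 1
s4 (pos 4,5,6,7): 1⊕1⊕1⊕0 = 1
Syndrome s4…s1 = 111 → error at position 7.
Flip position 7: 0001110 → 0001111

0001111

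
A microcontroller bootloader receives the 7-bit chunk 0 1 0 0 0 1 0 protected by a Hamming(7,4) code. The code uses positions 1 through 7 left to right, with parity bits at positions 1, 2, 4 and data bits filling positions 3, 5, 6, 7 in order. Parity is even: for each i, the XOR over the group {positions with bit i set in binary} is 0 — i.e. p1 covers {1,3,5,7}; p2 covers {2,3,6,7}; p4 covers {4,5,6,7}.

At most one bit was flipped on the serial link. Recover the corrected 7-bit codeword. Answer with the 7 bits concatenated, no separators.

0101010

s1 (pos 1,3,5,7): 0⊕0⊕0⊕0 = 0
s2 (pos 2,3,6,7): 1⊕0⊕1⊕0 = 0
s4 (pos 4,5,6,7): 0⊕0⊕1⊕0 = 1
Syndrome s4…s1 = 100 → error at position 4.
Flip position 4: 0100010 → 0101010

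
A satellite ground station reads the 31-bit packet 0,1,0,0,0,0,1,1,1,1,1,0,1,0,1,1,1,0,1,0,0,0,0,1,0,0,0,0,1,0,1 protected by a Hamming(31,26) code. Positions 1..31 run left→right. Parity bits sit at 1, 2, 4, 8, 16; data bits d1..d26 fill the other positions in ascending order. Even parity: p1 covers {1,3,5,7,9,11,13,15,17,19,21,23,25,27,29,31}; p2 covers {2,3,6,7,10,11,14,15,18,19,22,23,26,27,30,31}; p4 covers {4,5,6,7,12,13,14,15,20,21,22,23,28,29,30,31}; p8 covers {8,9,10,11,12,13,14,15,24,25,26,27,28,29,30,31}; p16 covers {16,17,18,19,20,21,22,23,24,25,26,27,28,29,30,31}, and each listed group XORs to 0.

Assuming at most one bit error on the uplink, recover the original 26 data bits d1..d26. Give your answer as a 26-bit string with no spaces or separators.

s1 (pos 1,3,5,7,9,11,13,15,17,19,21,23,25,27,29,31): 0⊕0⊕0⊕1⊕1⊕1⊕1⊕1⊕1⊕1⊕0⊕0⊕0⊕0⊕1⊕1 = 1
s2 (pos 2,3,6,7,10,11,14,15,18,19,22,23,26,27,30,31): 1⊕0⊕0⊕1⊕1⊕1⊕0⊕1⊕0⊕1⊕0⊕0⊕0⊕0⊕0⊕1 = 1
s4 (pos 4,5,6,7,12,13,14,15,20,21,22,23,28,29,30,31): 0⊕0⊕0⊕1⊕0⊕1⊕0⊕1⊕0⊕0⊕0⊕0⊕0⊕1⊕0⊕1 = 1
s8 (pos 8,9,10,11,12,13,14,15,24,25,26,27,28,29,30,31): 1⊕1⊕1⊕1⊕0⊕1⊕0⊕1⊕1⊕0⊕0⊕0⊕0⊕1⊕0⊕1 = 1
s16 (pos 16,17,18,19,20,21,22,23,24,25,26,27,28,29,30,31): 1⊕1⊕0⊕1⊕0⊕0⊕0⊕0⊕1⊕0⊕0⊕0⊕0⊕1⊕0⊕1 = 0
Syndrome s16…s1 = 01111 → error at position 15.
Flip position 15: 0100001111101011101000010000101 → 0100001111101001101000010000101
Read data bits from positions 3,5,6,7,9,10,11,12,13,14,15,17,18,19,20,21,22,23,24,25,26,27,28,29,30,31: 00011110100101000010000101

00011110100101000010000101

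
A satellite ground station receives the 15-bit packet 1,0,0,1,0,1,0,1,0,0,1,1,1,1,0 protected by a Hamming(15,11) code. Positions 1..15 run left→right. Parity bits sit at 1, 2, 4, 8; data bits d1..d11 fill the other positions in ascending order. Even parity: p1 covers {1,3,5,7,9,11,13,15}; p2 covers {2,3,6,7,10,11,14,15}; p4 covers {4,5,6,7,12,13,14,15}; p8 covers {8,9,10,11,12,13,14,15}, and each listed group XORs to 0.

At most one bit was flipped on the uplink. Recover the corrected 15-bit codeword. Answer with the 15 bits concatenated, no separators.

100101010011111

s1 (pos 1,3,5,7,9,11,13,15): 1⊕0⊕0⊕0⊕0⊕1⊕1⊕0 = 1
s2 (pos 2,3,6,7,10,11,14,15): 0⊕0⊕1⊕0⊕0⊕1⊕1⊕0 = 1
s4 (pos 4,5,6,7,12,13,14,15): 1⊕0⊕1⊕0⊕1⊕1⊕1⊕0 = 1
s8 (pos 8,9,10,11,12,13,14,15): 1⊕0⊕0⊕1⊕1⊕1⊕1⊕0 = 1
Syndrome s8…s1 = 1111 → error at position 15.
Flip position 15: 100101010011110 → 100101010011111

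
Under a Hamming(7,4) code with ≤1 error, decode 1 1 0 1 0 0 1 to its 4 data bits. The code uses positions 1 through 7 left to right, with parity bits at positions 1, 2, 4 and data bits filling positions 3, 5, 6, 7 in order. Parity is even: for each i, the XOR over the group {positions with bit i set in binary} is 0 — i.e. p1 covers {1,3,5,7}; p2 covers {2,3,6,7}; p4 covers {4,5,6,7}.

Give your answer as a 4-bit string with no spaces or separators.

s1 (pos 1,3,5,7): 1⊕0⊕0⊕1 = 0
s2 (pos 2,3,6,7): 1⊕0⊕0⊕1 = 0
s4 (pos 4,5,6,7): 1⊕0⊕0⊕1 = 0
Syndrome s4…s1 = 000 → no error.
Read data bits from positions 3,5,6,7: 0001

0001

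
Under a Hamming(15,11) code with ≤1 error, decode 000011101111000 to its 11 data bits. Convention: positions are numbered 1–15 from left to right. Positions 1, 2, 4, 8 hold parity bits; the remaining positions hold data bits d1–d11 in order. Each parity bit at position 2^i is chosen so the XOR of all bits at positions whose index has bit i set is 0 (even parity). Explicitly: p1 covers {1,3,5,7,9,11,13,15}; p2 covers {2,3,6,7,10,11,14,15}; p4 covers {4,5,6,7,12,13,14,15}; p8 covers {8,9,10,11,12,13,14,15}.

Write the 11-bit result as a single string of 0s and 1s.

s1 (pos 1,3,5,7,9,11,13,15): 0⊕0⊕1⊕1⊕1⊕1⊕0⊕0 = 0
s2 (pos 2,3,6,7,10,11,14,15): 0⊕0⊕1⊕1⊕1⊕1⊕0⊕0 = 0
s4 (pos 4,5,6,7,12,13,14,15): 0⊕1⊕1⊕1⊕1⊕0⊕0⊕0 = 0
s8 (pos 8,9,10,11,12,13,14,15): 0⊕1⊕1⊕1⊕1⊕0⊕0⊕0 = 0
Syndrome s8…s1 = 0000 → no error.
Read data bits from positions 3,5,6,7,9,10,11,12,13,14,15: 01111111000

01111111000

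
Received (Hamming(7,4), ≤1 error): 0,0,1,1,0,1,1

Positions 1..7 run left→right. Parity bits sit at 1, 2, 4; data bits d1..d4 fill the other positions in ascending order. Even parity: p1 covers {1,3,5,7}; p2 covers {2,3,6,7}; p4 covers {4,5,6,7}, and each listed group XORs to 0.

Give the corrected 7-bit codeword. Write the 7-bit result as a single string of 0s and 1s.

0011001

s1 (pos 1,3,5,7): 0⊕1⊕0⊕1 = 0
s2 (pos 2,3,6,7): 0⊕1⊕1⊕1 = 1
s4 (pos 4,5,6,7): 1⊕0⊕1⊕1 = 1
Syndrome s4…s1 = 110 → error at position 6.
Flip position 6: 0011011 → 0011001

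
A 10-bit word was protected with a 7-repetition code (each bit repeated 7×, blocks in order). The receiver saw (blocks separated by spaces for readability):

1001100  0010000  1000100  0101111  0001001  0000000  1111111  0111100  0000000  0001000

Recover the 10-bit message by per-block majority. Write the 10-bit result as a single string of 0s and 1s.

Block 1 (1001100): 3 ones → 0
Block 2 (0010000): 1 one → 0
Block 3 (1000100): 2 ones → 0
Block 4 (0101111): 5 ones → 1
Block 5 (0001001): 2 ones → 0
Block 6 (0000000): 0 ones → 0
Block 7 (1111111): 7 ones → 1
Block 8 (0111100): 4 ones → 1
Block 9 (0000000): 0 ones → 0
Block 10 (0001000): 1 one → 0

0001001100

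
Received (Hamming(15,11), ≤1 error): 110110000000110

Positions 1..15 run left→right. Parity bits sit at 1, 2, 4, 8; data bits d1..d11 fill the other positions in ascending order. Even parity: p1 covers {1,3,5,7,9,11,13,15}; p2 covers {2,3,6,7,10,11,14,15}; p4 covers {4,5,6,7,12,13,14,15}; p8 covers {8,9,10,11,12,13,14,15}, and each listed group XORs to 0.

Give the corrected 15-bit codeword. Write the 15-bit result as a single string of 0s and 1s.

010110000000110

s1 (pos 1,3,5,7,9,11,13,15): 1⊕0⊕1⊕0⊕0⊕0⊕1⊕0 = 1
s2 (pos 2,3,6,7,10,11,14,15): 1⊕0⊕0⊕0⊕0⊕0⊕1⊕0 = 0
s4 (pos 4,5,6,7,12,13,14,15): 1⊕1⊕0⊕0⊕0⊕1⊕1⊕0 = 0
s8 (pos 8,9,10,11,12,13,14,15): 0⊕0⊕0⊕0⊕0⊕1⊕1⊕0 = 0
Syndrome s8…s1 = 0001 → error at position 1.
Flip position 1: 110110000000110 → 010110000000110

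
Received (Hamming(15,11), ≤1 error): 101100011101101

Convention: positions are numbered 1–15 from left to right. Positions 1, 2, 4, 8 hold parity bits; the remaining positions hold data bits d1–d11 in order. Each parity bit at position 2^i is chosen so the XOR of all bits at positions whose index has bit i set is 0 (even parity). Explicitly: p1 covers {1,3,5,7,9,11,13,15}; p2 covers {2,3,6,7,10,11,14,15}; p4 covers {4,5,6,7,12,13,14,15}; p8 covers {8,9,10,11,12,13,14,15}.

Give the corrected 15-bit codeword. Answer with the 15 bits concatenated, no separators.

100100011101101

s1 (pos 1,3,5,7,9,11,13,15): 1⊕1⊕0⊕0⊕1⊕0⊕1⊕1 = 1
s2 (pos 2,3,6,7,10,11,14,15): 0⊕1⊕0⊕0⊕1⊕0⊕0⊕1 = 1
s4 (pos 4,5,6,7,12,13,14,15): 1⊕0⊕0⊕0⊕1⊕1⊕0⊕1 = 0
s8 (pos 8,9,10,11,12,13,14,15): 1⊕1⊕1⊕0⊕1⊕1⊕0⊕1 = 0
Syndrome s8…s1 = 0011 → error at position 3.
Flip position 3: 101100011101101 → 100100011101101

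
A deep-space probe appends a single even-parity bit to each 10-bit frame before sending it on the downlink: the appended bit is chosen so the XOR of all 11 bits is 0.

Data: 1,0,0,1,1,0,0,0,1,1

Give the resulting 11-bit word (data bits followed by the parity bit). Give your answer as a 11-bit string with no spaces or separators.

XOR of the 10 data bits: 1⊕0⊕0⊕1⊕1⊕0⊕0⊕0⊕1⊕1 = 1
Parity bit = 1 (so all 11 bits XOR to 0).

10011000111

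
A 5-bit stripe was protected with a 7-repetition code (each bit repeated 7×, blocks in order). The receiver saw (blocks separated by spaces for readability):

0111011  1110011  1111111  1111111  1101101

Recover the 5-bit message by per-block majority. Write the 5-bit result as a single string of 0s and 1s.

Block 1 (0111011): 5 ones → 1
Block 2 (1110011): 5 ones → 1
Block 3 (1111111): 7 ones → 1
Block 4 (1111111): 7 ones → 1
Block 5 (1101101): 5 ones → 1

11111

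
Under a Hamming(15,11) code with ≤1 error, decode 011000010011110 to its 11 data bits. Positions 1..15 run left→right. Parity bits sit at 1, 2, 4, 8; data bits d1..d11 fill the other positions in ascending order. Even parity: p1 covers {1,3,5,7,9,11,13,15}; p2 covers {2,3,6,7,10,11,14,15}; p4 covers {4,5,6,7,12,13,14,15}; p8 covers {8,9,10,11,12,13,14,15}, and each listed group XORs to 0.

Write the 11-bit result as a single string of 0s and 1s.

10000011010

s1 (pos 1,3,5,7,9,11,13,15): 0⊕1⊕0⊕0⊕0⊕1⊕1⊕0 = 1
s2 (pos 2,3,6,7,10,11,14,15): 1⊕1⊕0⊕0⊕0⊕1⊕1⊕0 = 0
s4 (pos 4,5,6,7,12,13,14,15): 0⊕0⊕0⊕0⊕1⊕1⊕1⊕0 = 1
s8 (pos 8,9,10,11,12,13,14,15): 1⊕0⊕0⊕1⊕1⊕1⊕1⊕0 = 1
Syndrome s8…s1 = 1101 → error at position 13.
Flip position 13: 011000010011110 → 011000010011010
Read data bits from positions 3,5,6,7,9,10,11,12,13,14,15: 10000011010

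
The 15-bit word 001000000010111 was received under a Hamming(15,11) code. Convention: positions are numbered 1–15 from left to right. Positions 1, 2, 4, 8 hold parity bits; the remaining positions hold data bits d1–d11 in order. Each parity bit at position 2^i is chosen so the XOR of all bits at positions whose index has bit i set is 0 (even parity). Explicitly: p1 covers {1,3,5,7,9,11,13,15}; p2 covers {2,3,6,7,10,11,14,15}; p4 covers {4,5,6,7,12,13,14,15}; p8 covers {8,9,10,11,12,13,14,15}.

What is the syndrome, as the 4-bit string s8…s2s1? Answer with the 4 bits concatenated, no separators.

s1 (pos 1,3,5,7,9,11,13,15): 0⊕1⊕0⊕0⊕0⊕1⊕1⊕1 = 0
s2 (pos 2,3,6,7,10,11,14,15): 0⊕1⊕0⊕0⊕0⊕1⊕1⊕1 = 0
s4 (pos 4,5,6,7,12,13,14,15): 0⊕0⊕0⊕0⊕0⊕1⊕1⊕1 = 1
s8 (pos 8,9,10,11,12,13,14,15): 0⊕0⊕0⊕1⊕0⊕1⊕1⊕1 = 0
Syndrome s8…s1 = 0100 → error at position 4.

0100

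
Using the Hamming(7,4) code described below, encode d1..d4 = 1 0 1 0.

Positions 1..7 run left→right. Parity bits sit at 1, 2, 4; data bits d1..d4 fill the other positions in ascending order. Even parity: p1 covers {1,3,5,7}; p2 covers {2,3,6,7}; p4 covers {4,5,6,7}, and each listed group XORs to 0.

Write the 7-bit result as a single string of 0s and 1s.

1011010

Place data at non-parity positions: p1 p2 1 p4 0 1 0
p1 (pos 1,3,5,7): XOR of data positions = 1⊕0⊕0 = 1
p2 (pos 2,3,6,7): XOR of data positions = 1⊕1⊕0 = 0
p4 (pos 4,5,6,7): XOR of data positions = 0⊕1⊕0 = 1
Codeword: 1011010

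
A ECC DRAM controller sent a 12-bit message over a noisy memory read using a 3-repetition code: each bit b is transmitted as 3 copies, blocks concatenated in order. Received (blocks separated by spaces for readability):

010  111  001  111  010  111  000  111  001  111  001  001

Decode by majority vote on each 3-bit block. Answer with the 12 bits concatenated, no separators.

Block 1 (010): 1 one → 0
Block 2 (111): 3 ones → 1
Block 3 (001): 1 one → 0
Block 4 (111): 3 ones → 1
Block 5 (010): 1 one → 0
Block 6 (111): 3 ones → 1
Block 7 (000): 0 ones → 0
Block 8 (111): 3 ones → 1
Block 9 (001): 1 one → 0
Block 10 (111): 3 ones → 1
Block 11 (001): 1 one → 0
Block 12 (001): 1 one → 0

010101010100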